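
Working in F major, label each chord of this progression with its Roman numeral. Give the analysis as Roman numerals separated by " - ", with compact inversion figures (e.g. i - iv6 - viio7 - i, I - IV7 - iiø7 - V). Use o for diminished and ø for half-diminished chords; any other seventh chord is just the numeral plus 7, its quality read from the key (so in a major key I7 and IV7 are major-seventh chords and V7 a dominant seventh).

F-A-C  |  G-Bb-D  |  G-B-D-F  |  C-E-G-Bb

F-A-C has root F, degree 1 in F major, so I.
G-Bb-D: minor triad on G = scale degree 2 → ii.
G-B-D-F is the secondary dominant of V (dominant seventh chord on G): V7/V.
C-E-G-Bb: root C is the dominant; dominant seventh chord there is V7.

I - ii - V7/V - V7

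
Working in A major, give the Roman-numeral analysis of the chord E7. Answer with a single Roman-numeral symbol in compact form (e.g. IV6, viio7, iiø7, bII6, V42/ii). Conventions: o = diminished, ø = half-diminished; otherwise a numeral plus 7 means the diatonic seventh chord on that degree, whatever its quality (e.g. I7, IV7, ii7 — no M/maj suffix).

The pitches E-G#-B-D form a dominant seventh chord rooted on E.
E is scale degree 5 in A major, and a dominant seventh chord on that degree is written V7.

V7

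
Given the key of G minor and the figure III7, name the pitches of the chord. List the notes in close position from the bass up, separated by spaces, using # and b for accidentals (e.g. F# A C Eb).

The numeral's case and figure indicate a major seventh chord. In G minor its root, scale degree 3, is Bb.
That chord is spelled Bb-D-F-A.

Bb D F A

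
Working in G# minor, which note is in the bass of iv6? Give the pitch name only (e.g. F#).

E

iv in G# minor has root C#; the chord is C#-E-G#.
The figure 6 means first inversion — the third is in the bass.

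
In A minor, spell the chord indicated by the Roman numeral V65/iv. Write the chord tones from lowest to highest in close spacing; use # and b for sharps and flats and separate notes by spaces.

C# E G A

V65/iv is a secondary dominant — the dominant seventh of iv. iv in A minor is D, so the applied chord's root is A, a perfect fifth above.
Building a dominant seventh chord on A gives A-C#-E-G.
The figured bass 65 indicates first inversion, placing the third (C#) in the bass: C#-E-G-A.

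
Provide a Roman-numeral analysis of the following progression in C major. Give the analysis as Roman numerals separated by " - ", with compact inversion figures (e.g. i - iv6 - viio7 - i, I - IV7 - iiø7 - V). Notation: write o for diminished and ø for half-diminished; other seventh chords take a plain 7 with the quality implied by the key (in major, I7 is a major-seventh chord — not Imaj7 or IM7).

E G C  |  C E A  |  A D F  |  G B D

I6 - vi6 - ii64 - V

E-G-C has root C, degree 1 in C major, so I6.
C-E-A has root A, degree 6 in C major, so vi6.
A-D-F: root D is the supertonic; minor triad there is ii64.
G-B-D: root G is the dominant; major triad there is V.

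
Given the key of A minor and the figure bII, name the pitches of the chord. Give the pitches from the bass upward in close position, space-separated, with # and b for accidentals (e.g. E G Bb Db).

Bb D F

Scale degree 2 in A minor is B; lowering it a half step gives Bb. bII is the Neapolitan chord — a major triad on the lowered second degree.
So the chord is Bb-D-F, a major triad.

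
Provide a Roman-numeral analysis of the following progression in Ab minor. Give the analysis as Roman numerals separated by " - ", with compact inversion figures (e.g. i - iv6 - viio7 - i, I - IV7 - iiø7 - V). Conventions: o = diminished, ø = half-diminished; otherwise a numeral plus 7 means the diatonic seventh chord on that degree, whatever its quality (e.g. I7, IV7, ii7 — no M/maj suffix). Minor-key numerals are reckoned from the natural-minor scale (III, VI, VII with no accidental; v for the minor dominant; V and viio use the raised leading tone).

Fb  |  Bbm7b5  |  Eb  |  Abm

VI - iiø7 - V - i

Fb: root Fb is the submediant; major triad there is VI.
Bbm7b5: half-diminished seventh chord on Bb = scale degree 2 → iiø7.
Eb: major triad on Eb = scale degree 5 → V.
Abm: root Ab is the tonic; minor triad there is i.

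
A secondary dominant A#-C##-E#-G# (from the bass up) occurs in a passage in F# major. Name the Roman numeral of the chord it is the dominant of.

The chord is a dominant seventh chord on A#.
A dominant resolves down a perfect fifth: A# → D#. In F# major, D# is scale degree 6, i.e. vi.

vi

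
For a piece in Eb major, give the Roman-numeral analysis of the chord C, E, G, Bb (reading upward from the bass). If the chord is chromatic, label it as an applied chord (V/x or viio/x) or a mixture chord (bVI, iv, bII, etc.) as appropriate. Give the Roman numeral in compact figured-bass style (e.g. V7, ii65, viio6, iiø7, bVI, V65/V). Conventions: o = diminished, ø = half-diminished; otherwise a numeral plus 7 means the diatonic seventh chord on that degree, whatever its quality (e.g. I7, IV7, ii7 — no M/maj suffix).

V7/ii

The pitches C-E-G-Bb form a dominant seventh chord rooted on C.
C is not a diatonic chord root with this quality in Eb major, but it lies a perfect fifth above F (ii), so the chord functions as an applied dominant of ii.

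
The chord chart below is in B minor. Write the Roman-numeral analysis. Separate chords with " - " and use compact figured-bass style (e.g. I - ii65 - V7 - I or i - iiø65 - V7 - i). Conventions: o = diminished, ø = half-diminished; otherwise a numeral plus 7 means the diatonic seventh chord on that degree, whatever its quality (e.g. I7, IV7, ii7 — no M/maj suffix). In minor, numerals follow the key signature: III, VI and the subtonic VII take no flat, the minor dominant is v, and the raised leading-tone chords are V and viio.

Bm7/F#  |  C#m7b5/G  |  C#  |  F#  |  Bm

i43 - iiø43 - V/V - V - i

Bm7/F# has root B, degree 1 in B minor, so i43.
C#m7b5/G has root C#, degree 2 in B minor, so iiø43.
C#: a major triad on C#, the applied dominant of V → V/V.
F#: root F# is the dominant; major triad there is V.
Bm: minor triad on B = scale degree 1 → i.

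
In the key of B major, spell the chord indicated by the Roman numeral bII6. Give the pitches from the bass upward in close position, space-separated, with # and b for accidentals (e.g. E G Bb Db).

E G C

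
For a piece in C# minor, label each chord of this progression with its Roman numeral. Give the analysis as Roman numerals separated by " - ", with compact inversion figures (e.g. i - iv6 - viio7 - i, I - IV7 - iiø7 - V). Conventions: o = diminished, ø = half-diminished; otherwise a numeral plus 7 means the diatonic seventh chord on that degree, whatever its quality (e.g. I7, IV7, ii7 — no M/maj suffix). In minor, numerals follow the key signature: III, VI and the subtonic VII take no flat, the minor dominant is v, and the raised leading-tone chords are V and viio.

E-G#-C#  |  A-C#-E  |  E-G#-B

i6 - VI - III

E-G#-C#: minor triad on C# = scale degree 1 → i6.
A-C#-E: root A is the submediant; major triad there is VI.
E-G#-B: root E is the mediant; major triad there is III.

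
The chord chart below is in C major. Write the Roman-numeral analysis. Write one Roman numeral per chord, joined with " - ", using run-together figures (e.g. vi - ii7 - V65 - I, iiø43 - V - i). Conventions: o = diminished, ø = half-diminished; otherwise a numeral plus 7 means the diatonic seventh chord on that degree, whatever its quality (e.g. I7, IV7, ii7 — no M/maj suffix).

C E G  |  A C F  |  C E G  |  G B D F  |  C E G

I - IV6 - I - V7 - I

C-E-G: major triad on C = scale degree 1 → I.
A-C-F: major triad on F = scale degree 4 → IV6.
C-E-G: major triad on C = scale degree 1 → I.
G-B-D-F: dominant seventh chord on G = scale degree 5 → V7.
C-E-G: major triad on C = scale degree 1 → I.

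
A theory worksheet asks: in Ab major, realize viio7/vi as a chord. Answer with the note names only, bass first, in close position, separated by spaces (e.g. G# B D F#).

viio7/vi is a secondary leading-tone chord. The target vi is F in Ab major; the applied chord is rooted a semitone below, on E.
Building a fully diminished seventh chord on E gives E-G-Bb-Db.

E G Bb Db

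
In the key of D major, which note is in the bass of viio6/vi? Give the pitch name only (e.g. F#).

The applied chord viio6/vi is rooted on A#: A#-C#-E.
The figure 6 means first inversion — the third is in the bass.

C#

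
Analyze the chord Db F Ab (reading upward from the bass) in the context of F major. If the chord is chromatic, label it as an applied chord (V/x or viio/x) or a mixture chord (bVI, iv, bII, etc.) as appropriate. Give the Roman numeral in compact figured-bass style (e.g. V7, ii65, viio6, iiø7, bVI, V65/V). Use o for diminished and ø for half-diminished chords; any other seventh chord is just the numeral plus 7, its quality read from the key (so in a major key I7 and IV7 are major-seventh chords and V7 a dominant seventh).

The pitches Db-F-Ab form a major triad rooted on Db.
Db is the lowered sixth degree of F major (diatonic 6 would be D). This is a major triad on the lowered sixth degree, borrowed from the parallel minor.

bVI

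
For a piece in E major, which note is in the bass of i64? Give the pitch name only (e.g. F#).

B

i in E major has root E; the chord is E-G-B.
The figure 64 means second inversion — the fifth is in the bass.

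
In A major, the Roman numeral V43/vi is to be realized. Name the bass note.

The applied chord V43/vi is rooted on C#: C#-E#-G#-B.
The figure 43 means second inversion — the fifth is in the bass.

G#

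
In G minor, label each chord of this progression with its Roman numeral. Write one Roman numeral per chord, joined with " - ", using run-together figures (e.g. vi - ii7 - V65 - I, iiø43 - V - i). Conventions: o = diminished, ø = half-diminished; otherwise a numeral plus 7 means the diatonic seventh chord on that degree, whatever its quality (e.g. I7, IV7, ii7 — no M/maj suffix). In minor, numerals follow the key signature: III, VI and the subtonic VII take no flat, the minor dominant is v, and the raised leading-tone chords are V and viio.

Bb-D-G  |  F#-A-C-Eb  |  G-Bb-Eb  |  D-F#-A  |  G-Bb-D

i6 - viio7 - VI6 - V - i

Bb-D-G: root G is the tonic; minor triad there is i6.
F#-A-C-Eb: root F# is the leading tone; fully diminished seventh chord there is viio7.
G-Bb-Eb has root Eb, degree 6 in G minor, so VI6.
D-F#-A has root D, degree 5 in G minor, so V.
G-Bb-D: minor triad on G = scale degree 1 → i.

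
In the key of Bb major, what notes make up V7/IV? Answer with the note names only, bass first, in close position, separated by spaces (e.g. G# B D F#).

The slash means an applied dominant: we want the dominant of IV. In Bb major, IV is Eb major, and its dominant is built on Bb.
Building a dominant seventh chord on Bb gives Bb-D-F-Ab.

Bb D F Ab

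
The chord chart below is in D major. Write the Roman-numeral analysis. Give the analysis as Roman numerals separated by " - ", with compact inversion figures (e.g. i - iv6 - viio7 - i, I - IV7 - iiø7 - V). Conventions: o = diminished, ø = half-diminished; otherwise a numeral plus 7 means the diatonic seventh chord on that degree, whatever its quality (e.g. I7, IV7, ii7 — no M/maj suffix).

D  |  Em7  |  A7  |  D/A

D: root D is the tonic; major triad there is I.
Em7 has root E, degree 2 in D major, so ii7.
A7: dominant seventh chord on A = scale degree 5 → V7.
D/A: major triad on D = scale degree 1 → I64.

I - ii7 - V7 - I64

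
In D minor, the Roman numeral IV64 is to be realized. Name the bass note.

D

IV in D minor has root G; the chord is G-B-D.
The figure 64 means second inversion — the fifth is in the bass.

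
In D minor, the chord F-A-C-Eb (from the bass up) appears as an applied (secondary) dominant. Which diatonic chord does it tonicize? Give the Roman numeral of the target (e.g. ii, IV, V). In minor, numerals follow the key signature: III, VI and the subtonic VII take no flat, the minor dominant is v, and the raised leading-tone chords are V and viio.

VI

The chord is a dominant seventh chord on F.
A dominant resolves down a perfect fifth: F → Bb. In D minor, Bb is scale degree 6, i.e. VI.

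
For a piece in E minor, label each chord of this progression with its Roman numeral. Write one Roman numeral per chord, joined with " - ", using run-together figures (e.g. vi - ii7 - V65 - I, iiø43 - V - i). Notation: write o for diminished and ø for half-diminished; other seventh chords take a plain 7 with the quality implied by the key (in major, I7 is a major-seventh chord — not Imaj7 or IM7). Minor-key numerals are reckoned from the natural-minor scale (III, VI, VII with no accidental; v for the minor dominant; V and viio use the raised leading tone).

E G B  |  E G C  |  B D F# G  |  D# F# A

E-G-B: root E is the tonic; minor triad there is i.
E-G-C has root C, degree 6 in E minor, so VI6.
B-D-F#-G has root G, degree 3 in E minor, so III65.
D#-F#-A has root D#, degree 7 in E minor, so viio.

i - VI6 - III65 - viio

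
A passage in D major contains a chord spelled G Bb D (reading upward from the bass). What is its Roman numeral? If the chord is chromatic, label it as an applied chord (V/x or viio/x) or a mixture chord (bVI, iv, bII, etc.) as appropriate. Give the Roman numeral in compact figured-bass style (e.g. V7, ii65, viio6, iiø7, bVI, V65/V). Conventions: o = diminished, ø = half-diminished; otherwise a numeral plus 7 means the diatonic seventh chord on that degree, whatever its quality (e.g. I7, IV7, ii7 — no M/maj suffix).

iv

Stacked in thirds the chord is G-Bb-D: a minor triad on G.
G is the fourth degree of D major. This is the minor subdominant, borrowed from the parallel minor.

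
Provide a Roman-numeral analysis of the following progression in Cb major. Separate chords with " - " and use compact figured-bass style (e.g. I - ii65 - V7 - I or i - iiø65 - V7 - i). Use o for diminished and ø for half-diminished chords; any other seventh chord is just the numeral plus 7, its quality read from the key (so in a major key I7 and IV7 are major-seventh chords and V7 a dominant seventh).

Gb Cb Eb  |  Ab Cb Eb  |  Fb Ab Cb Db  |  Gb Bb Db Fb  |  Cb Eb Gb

Gb-Cb-Eb has root Cb, degree 1 in Cb major, so I64.
Ab-Cb-Eb: root Ab is the submediant; minor triad there is vi.
Fb-Ab-Cb-Db has root Db, degree 2 in Cb major, so ii65.
Gb-Bb-Db-Fb: root Gb is the dominant; dominant seventh chord there is V7.
Cb-Eb-Gb: major triad on Cb = scale degree 1 → I.

I64 - vi - ii65 - V7 - I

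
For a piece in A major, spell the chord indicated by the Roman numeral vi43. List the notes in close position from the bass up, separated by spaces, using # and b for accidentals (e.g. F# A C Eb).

In A major, the submediant is F#, and the diatonic chord built there is a minor seventh chord.
Stacking thirds from F# gives F#-A-C#-E.
With the 43 figure the chord is in second inversion; from the bass C# upward in close position it reads C#-E-F#-A.

C# E F# A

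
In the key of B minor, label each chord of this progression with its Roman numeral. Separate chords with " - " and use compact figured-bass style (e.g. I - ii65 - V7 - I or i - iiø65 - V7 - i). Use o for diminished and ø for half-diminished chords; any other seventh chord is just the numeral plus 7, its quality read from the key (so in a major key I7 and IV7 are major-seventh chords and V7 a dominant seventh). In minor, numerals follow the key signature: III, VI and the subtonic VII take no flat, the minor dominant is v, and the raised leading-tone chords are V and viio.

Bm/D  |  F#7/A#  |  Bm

Bm/D: root B is the tonic; minor triad there is i6.
F#7/A# has root F#, degree 5 in B minor, so V65.
Bm: root B is the tonic; minor triad there is i.

i6 - V65 - i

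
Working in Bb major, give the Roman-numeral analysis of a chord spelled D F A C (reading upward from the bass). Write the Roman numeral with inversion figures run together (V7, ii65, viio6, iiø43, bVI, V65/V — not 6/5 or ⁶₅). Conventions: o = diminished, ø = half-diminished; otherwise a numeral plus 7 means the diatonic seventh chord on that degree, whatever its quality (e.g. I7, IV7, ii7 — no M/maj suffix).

The pitches D-F-A-C form a minor seventh chord rooted on D.
D is scale degree 3 in Bb major, and a minor seventh chord on that degree is written iii7.

iii7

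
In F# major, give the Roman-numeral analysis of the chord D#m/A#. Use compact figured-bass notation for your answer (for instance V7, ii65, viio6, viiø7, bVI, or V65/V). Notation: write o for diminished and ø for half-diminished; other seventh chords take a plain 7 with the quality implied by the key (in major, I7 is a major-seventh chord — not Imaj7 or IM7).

vi64

Stacked in thirds the chord is D#-F#-A#: a minor triad on D#.
In F# major, D# is the submediant; the diatonic minor triad there is vi.
With A# in the bass the chord is in second inversion, so the figured bass is 64.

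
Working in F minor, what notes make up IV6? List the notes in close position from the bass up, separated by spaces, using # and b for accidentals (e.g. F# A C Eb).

Scale degree 4 in F minor is Bb; here the chord built on it is altered to a major triad. IV6 is the major subdominant, borrowed from the parallel major.
So the chord is Bb-D-F.
The figured bass 6 indicates first inversion, placing the third (D) in the bass: D-F-Bb.

D F Bb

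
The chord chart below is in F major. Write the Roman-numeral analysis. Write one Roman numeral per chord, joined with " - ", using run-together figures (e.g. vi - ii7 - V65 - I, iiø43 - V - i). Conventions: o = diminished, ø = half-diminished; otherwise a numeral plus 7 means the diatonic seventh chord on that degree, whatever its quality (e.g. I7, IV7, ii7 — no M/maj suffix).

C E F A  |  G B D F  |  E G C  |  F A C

I43 - V7/V - V6 - I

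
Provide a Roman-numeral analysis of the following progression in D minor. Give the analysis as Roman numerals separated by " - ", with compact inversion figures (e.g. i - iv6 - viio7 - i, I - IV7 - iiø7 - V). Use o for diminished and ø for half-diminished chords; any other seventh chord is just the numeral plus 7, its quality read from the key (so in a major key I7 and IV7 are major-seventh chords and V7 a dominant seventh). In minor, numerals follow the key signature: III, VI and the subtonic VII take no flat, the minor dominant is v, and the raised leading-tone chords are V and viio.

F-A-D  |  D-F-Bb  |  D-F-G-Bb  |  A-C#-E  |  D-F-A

F-A-D: minor triad on D = scale degree 1 → i6.
D-F-Bb: major triad on Bb = scale degree 6 → VI6.
D-F-G-Bb: minor seventh chord on G = scale degree 4 → iv43.
A-C#-E: root A is the dominant; major triad there is V.
D-F-A: root D is the tonic; minor triad there is i.

i6 - VI6 - iv43 - V - i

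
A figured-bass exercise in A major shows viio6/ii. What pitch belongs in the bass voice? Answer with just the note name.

C#

The applied chord viio6/ii is rooted on A#: A#-C#-E.
The figure 6 means first inversion — the third is in the bass.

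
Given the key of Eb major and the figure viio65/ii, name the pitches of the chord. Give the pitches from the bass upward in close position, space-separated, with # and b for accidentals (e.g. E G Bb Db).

viio65/ii is a secondary leading-tone chord. The target ii is F in Eb major; the applied chord is rooted a semitone below, on E.
Building a fully diminished seventh chord on E gives E-G-Bb-Db.
The figured bass 65 indicates first inversion, placing the third (G) in the bass: G-Bb-Db-E.

G Bb Db E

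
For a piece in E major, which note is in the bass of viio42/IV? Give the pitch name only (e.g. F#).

The applied chord viio42/IV is rooted on G#: G#-B-D-F.
The figure 42 means third inversion — the seventh is in the bass.

F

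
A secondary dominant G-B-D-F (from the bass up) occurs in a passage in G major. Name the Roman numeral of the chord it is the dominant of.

IV

The chord is a dominant seventh chord on G.
A dominant resolves down a perfect fifth: G → C. In G major, C is scale degree 4, i.e. IV.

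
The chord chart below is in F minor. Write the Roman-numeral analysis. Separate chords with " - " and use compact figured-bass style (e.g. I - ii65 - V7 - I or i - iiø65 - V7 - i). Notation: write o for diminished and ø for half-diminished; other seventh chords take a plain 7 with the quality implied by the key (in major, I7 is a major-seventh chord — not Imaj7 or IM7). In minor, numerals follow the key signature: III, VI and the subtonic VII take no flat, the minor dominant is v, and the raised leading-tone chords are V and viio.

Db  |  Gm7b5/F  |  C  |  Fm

VI - iiø42 - V - i

Db: root Db is the submediant; major triad there is VI.
Gm7b5/F: half-diminished seventh chord on G = scale degree 2 → iiø42.
C has root C, degree 5 in F minor, so V.
Fm: root F is the tonic; minor triad there is i.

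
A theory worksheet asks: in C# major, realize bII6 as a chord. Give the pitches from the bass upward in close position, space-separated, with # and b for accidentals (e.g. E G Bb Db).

bII6 is the Neapolitan sixth — a major triad on the lowered second degree, here in its customary first inversion. In C# major that root is D.
So the chord is D-F#-A.
With the 6 figure the chord is in first inversion; from the bass F# upward in close position it reads F#-A-D.

F# A D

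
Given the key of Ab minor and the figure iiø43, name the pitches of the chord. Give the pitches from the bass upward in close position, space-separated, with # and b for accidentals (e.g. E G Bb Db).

Fb Ab Bb Db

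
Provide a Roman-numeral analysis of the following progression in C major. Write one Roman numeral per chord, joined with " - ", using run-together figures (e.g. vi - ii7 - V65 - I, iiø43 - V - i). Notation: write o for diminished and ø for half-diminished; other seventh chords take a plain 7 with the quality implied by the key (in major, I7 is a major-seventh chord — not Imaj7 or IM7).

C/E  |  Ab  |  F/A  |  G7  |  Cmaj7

I6 - bVI - IV6 - V7 - I7

C/E: major triad on C = scale degree 1 → I6.
Ab: Ab with this quality isn't in the key; it's bVI, borrowed from the parallel minor.
F/A has root F, degree 4 in C major, so IV6.
G7: root G is the dominant; dominant seventh chord there is V7.
Cmaj7 has root C, degree 1 in C major, so I7.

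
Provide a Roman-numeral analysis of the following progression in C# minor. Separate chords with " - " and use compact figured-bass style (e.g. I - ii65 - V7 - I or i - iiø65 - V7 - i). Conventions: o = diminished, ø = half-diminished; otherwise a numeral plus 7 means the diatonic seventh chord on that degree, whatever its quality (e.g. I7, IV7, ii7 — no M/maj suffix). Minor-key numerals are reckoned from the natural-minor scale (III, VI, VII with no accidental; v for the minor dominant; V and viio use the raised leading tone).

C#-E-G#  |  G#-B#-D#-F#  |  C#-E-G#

i - V7 - i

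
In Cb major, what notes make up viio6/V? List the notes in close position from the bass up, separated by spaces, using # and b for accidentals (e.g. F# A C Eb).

viio6/V is a secondary leading-tone chord. The target V is Gb in Cb major; the applied chord is rooted a semitone below, on F.
Building a diminished triad on F gives F-Ab-Cb.
With the 6 figure the chord is in first inversion; from the bass Ab upward in close position it reads Ab-Cb-F.

Ab Cb F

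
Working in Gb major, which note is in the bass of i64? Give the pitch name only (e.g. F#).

Db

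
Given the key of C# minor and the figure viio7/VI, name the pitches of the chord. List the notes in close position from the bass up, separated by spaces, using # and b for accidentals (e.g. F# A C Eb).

G# B D F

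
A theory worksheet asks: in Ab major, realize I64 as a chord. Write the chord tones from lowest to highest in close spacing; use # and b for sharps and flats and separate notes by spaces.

Eb Ab C

The numeral's case and figure indicate a major triad. In Ab major its root, the tonic, is Ab.
That chord is spelled Ab-C-Eb.
With the 64 figure the chord is in second inversion; from the bass Eb upward in close position it reads Eb-Ab-C.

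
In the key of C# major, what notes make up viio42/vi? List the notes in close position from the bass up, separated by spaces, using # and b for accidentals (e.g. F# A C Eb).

The slash marks an applied leading-tone chord: viio of vi. In C# major, vi is A#, so the leading tone to it is G##, a half step below.
Building a fully diminished seventh chord on G## gives G##-B#-D#-F#.
The figured bass 42 indicates third inversion, placing the seventh (F#) in the bass: F#-G##-B#-D#.

F# G## B# D#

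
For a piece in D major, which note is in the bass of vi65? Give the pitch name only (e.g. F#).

vi in D major has root B; the chord is B-D-F#-A.
The figure 65 means first inversion — the third is in the bass.

D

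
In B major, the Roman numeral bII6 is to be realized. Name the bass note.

bII in B major has root C; the chord is C-E-G.
The figure 6 means first inversion — the third is in the bass.

E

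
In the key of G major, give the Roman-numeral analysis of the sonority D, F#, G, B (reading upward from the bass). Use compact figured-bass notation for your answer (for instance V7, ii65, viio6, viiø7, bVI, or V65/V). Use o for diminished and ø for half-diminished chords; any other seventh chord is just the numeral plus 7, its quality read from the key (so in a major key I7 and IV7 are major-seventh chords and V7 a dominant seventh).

I43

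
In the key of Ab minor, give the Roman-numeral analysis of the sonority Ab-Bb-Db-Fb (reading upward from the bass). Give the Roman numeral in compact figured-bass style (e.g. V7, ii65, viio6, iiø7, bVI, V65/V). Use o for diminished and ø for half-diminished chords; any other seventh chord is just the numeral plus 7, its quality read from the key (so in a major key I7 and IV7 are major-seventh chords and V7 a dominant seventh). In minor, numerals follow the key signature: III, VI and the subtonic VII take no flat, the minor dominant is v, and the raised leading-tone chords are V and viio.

Stacked in thirds the chord is Bb-Db-Fb-Ab: a half-diminished seventh chord on Bb.
Bb is scale degree 2 in Ab minor, and a half-diminished seventh chord on that degree is written iiø7.
With Ab in the bass the chord is in third inversion, so the figured bass is 42.

iiø42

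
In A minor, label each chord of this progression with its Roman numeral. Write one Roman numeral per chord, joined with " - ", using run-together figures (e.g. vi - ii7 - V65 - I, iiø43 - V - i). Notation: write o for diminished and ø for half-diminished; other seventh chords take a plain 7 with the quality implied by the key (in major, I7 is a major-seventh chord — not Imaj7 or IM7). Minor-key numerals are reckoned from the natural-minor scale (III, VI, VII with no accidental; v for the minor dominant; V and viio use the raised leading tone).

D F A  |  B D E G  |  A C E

D-F-A: minor triad on D = scale degree 4 → iv.
B-D-E-G: minor seventh chord on E = scale degree 5 → v43.
A-C-E: root A is the tonic; minor triad there is i.

iv - v43 - i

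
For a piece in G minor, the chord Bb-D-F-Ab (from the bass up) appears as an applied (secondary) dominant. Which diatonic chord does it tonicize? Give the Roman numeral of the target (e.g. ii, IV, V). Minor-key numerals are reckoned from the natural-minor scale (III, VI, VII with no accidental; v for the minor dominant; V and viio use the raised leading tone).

VI

The chord is a dominant seventh chord on Bb.
A dominant resolves down a perfect fifth: Bb → Eb. In G minor, Eb is scale degree 6, i.e. VI.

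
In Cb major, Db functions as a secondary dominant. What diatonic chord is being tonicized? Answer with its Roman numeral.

The chord is a major triad on Db.
A dominant resolves down a perfect fifth: Db → Gb. In Cb major, Gb is scale degree 5, i.e. V.

V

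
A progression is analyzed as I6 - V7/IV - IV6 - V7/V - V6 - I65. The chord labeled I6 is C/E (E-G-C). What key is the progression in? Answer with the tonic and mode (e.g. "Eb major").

C major

I6 is given as E-G-C — a major triad with root C.
If C is scale degree 1 and the mode makes that degree carry a major triad, the tonic is C and the mode is major.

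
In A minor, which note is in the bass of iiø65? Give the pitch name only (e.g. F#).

D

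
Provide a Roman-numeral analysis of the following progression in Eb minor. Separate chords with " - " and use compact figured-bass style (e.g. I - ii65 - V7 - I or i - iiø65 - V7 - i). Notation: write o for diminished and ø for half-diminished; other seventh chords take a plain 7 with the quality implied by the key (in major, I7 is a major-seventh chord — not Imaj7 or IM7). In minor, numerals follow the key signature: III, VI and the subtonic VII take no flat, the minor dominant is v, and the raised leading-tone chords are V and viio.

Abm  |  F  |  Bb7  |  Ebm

iv - V/V - V7 - i

Abm: root Ab is the subdominant; minor triad there is iv.
F is the secondary dominant of V (major triad on F): V/V.
Bb7: dominant seventh chord on Bb = scale degree 5 → V7.
Ebm: root Eb is the tonic; minor triad there is i.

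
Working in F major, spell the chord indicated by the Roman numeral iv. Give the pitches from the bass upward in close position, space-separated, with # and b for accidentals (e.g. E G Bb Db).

Bb Db F

iv is the minor subdominant, borrowed from the parallel minor. In F major that root is Bb.
So the chord is Bb-Db-F, a minor triad.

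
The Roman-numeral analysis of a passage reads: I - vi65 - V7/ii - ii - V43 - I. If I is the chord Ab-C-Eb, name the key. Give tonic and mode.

I is given as Ab-C-Eb — a major triad with root Ab.
If Ab is scale degree 1 and the mode makes that degree carry a major triad, the tonic is Ab and the mode is major.

Ab major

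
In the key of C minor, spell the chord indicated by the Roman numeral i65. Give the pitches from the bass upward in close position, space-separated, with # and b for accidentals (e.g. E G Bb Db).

In C minor, scale degree 1 is C, and the diatonic chord built there is a minor seventh chord.
That chord is spelled C-Eb-G-Bb.
The figured bass 65 indicates first inversion, placing the third (Eb) in the bass: Eb-G-Bb-C.

Eb G Bb C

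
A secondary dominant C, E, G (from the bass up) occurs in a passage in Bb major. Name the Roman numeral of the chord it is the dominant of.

The chord is a major triad on C.
A dominant resolves down a perfect fifth: C → F. In Bb major, F is scale degree 5, i.e. V.

V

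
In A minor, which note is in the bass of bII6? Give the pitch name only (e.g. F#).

bII in A minor has root Bb; the chord is Bb-D-F.
The figure 6 means first inversion — the third is in the bass.

D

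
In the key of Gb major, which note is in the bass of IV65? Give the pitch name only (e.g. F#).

IV in Gb major has root Cb; the chord is Cb-Eb-Gb-Bb.
The figure 65 means first inversion — the third is in the bass.

Eb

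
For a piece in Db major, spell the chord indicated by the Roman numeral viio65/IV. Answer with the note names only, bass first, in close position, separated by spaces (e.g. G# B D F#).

Ab Cb Ebb F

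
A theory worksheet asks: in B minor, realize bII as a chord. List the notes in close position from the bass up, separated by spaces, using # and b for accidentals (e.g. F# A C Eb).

C E G

bII is the Neapolitan chord — a major triad on the lowered second degree. In B minor that root is C.
So the chord is C-E-G.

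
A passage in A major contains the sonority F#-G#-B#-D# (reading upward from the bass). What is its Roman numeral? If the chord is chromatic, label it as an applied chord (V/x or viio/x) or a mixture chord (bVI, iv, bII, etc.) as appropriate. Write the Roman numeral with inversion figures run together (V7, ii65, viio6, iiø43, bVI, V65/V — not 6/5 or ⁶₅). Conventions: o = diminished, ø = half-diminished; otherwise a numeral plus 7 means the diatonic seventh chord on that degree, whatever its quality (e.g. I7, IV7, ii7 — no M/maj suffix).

The pitches G#-B#-D#-F# form a dominant seventh chord rooted on G#.
G# is not a diatonic chord root with this quality in A major, but it lies a perfect fifth above C# (iii), so the chord functions as an applied dominant of iii.
With F# in the bass the chord is in third inversion, so the figured bass is 42.

V42/iii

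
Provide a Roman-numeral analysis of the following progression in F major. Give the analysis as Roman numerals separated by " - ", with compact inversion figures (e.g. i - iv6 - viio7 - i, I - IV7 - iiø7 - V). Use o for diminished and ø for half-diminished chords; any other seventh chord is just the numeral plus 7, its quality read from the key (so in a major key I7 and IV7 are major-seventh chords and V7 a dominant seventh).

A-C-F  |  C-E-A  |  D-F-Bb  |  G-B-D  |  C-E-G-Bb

I6 - iii6 - IV6 - V/V - V7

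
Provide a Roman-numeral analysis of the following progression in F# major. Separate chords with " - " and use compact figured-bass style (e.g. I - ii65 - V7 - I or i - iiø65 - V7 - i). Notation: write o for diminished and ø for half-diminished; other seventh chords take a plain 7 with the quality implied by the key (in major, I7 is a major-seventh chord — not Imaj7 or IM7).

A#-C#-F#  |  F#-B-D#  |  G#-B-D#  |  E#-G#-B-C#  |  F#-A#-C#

I6 - IV64 - ii - V65 - I

A#-C#-F#: major triad on F# = scale degree 1 → I6.
F#-B-D#: major triad on B = scale degree 4 → IV64.
G#-B-D# has root G#, degree 2 in F# major, so ii.
E#-G#-B-C# has root C#, degree 5 in F# major, so V65.
F#-A#-C# has root F#, degree 1 in F# major, so I.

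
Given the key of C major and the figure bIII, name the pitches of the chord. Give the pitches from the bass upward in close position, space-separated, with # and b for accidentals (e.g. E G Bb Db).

bIII is a major triad on the lowered third degree, borrowed from the parallel minor. In C major that root is Eb.
So the chord is Eb-G-Bb, a major triad.

Eb G Bb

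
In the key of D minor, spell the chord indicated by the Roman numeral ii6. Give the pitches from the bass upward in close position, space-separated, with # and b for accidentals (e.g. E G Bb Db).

G B E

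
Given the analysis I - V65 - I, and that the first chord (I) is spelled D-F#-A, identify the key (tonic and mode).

D major

The anchor chord is a major triad on D, labeled I.
If D is scale degree 1 and the mode makes that degree carry a major triad, the tonic is D and the mode is major.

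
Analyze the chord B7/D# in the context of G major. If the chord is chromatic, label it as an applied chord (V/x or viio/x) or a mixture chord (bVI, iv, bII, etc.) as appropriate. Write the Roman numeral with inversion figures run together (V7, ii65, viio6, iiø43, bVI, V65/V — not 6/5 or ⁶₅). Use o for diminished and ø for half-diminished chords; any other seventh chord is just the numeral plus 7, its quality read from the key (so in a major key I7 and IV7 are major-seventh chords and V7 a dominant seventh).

V65/vi

Stacked in thirds the chord is B-D#-F#-A: a dominant seventh chord on B.
B is not a diatonic chord root with this quality in G major, but it lies a perfect fifth above E (vi), so the chord functions as an applied dominant of vi.
With D# in the bass the chord is in first inversion, so the figured bass is 65.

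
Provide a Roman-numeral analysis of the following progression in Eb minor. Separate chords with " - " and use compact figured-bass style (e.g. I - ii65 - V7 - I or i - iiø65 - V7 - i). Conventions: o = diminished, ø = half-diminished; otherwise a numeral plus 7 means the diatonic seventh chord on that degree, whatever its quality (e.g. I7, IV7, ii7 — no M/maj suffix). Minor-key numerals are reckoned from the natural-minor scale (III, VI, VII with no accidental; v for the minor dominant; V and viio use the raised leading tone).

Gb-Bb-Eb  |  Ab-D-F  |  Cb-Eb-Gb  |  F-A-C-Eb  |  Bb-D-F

Gb-Bb-Eb has root Eb, degree 1 in Eb minor, so i6.
Ab-D-F has root D, degree 7 in Eb minor, so viio64.
Cb-Eb-Gb has root Cb, degree 6 in Eb minor, so VI.
F-A-C-Eb: chromatic; F is V of V, so V7/V.
Bb-D-F: major triad on Bb = scale degree 5 → V.

i6 - viio64 - VI - V7/V - V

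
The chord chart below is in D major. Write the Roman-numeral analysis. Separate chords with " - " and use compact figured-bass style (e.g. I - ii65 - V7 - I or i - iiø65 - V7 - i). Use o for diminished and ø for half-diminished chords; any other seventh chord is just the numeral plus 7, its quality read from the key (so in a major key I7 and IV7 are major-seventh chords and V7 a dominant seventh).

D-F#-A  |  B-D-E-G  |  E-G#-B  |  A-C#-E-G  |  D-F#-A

D-F#-A has root D, degree 1 in D major, so I.
B-D-E-G has root E, degree 2 in D major, so ii43.
E-G#-B: a major triad on E, the applied dominant of V → V/V.
A-C#-E-G: dominant seventh chord on A = scale degree 5 → V7.
D-F#-A: major triad on D = scale degree 1 → I.

I - ii43 - V/V - V7 - I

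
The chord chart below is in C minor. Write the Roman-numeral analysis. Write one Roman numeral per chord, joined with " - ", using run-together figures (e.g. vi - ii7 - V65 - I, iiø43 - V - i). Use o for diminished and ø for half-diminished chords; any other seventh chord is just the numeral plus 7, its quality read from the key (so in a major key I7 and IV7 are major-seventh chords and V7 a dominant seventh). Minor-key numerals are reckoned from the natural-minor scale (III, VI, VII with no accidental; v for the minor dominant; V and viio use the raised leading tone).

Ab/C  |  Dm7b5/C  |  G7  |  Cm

Ab/C: major triad on Ab = scale degree 6 → VI6.
Dm7b5/C: root D is the supertonic; half-diminished seventh chord there is iiø42.
G7: root G is the dominant; dominant seventh chord there is V7.
Cm has root C, degree 1 in C minor, so i.

VI6 - iiø42 - V7 - i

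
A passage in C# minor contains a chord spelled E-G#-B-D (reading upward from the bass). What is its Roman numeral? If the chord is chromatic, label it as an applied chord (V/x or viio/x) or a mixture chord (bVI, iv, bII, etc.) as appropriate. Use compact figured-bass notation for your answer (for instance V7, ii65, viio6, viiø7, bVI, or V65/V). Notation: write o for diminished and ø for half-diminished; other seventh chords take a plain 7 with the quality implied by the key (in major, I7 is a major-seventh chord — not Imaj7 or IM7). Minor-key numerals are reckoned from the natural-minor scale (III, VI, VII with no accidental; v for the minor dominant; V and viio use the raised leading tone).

V7/VI

Stacked in thirds the chord is E-G#-B-D: a dominant seventh chord on E.
E is not a diatonic chord root with this quality in C# minor, but it lies a perfect fifth above A (VI), so the chord functions as an applied dominant of VI.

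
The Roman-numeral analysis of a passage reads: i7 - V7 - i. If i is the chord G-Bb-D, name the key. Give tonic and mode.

G minor

The anchor chord is a minor triad on G, labeled i.
If G is scale degree 1 and the mode makes that degree carry a minor triad, the tonic is G and the mode is minor.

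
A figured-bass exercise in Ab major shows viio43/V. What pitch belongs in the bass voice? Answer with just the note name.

Ab

The applied chord viio43/V is rooted on D: D-F-Ab-Cb.
The figure 43 means second inversion — the fifth is in the bass.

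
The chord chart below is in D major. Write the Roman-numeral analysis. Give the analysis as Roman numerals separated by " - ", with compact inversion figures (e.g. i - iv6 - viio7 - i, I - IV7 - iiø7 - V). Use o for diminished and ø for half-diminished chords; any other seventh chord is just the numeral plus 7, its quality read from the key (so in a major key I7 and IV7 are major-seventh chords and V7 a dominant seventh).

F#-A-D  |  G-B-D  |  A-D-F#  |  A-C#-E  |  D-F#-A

F#-A-D has root D, degree 1 in D major, so I6.
G-B-D: root G is the subdominant; major triad there is IV.
A-D-F# has root D, degree 1 in D major, so I64.
A-C#-E has root A, degree 5 in D major, so V.
D-F#-A: root D is the tonic; major triad there is I.

I6 - IV - I64 - V - I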